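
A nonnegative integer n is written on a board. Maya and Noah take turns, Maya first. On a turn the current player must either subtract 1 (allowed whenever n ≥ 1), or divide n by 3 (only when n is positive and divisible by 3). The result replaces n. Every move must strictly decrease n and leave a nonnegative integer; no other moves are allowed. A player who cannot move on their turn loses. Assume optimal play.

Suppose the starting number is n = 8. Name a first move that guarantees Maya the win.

Compute win/loss labels from the base case upward. A position with no move is L. Any other position is W if it can reach an L in one move, else L.
n=0: no move → L
n=1: →0(L), so W
n=2: →1(W) only, which is W, so L
n=3: →2(L), so W
n=4: →3(W) only, which is W, so L
n=5: →4(L), so W
n=6: →2(L), so W
n=7: →6(W) only, which is W, so L
n=8: →7(L), so W
From 8, the L positions reachable in one move are: 7.

Move to 7.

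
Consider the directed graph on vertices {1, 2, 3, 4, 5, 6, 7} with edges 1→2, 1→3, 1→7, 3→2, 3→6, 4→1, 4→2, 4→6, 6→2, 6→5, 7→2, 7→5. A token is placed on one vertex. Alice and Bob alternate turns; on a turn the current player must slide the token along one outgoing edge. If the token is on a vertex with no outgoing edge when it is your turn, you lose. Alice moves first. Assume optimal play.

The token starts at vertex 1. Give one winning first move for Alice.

Compute win/loss labels from the base case upward. A position with no move is L. Any other position is W if it can reach an L in one move, else L.
Every edge goes from a vertex to one that appears earlier in the order 2, 5, 6, 3, 7, 1, 4, so processing vertices in that order labels each vertex after all of its successors.
2: no outgoing edge → L
5: no outgoing edge → L
6: reaches L-position 5 → W
3: reaches L-position 2 → W
7: reaches L-position 5 → W
1: reaches L-position 2 → W
4: reaches L-position 2 → W
From 1, the L positions reachable in one move are: 2.

Move to 2.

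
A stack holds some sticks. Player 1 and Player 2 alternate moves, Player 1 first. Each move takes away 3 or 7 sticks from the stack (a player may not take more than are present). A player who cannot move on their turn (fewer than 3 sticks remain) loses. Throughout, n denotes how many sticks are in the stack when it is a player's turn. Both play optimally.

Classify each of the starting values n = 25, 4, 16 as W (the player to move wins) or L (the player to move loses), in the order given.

25: W, 4: W, 16: L

Classify positions by backward induction: terminal positions (no move available) are L. From any other position, the mover wins iff some move reaches an L.
n=0: no move → L
n=1: no move → L
n=2: no move → L
n=3: can move to 0, which is L ⇒ W
n=4: can move to 1, which is L ⇒ W
n=5: can move to 2, which is L ⇒ W
n=6: the only move is to 3(W), a W ⇒ L
n=7: can move to 0, which is L ⇒ W
n=8: can move to 1, which is L ⇒ W
n=9: can move to 6, which is L ⇒ W
n=10: moves to 7(W), 3(W); every one is W ⇒ L
n=11: moves to 8(W), 4(W); every one is W ⇒ L
n=12: moves to 9(W), 5(W); every one is W ⇒ L
n=13: can move to 10, which is L ⇒ W
n=14: can move to 11, which is L ⇒ W
n=15: can move to 12, which is L ⇒ W
n=16: moves to 13(W), 9(W); every one is W ⇒ L
n=17: can move to 10, which is L ⇒ W
n=18: can move to 11, which is L ⇒ W
n=19: can move to 16, which is L ⇒ W
n=20: moves to 17(W), 13(W); every one is W ⇒ L
n=21: moves to 18(W), 14(W); every one is W ⇒ L
n=22: moves to 19(W), 15(W); every one is W ⇒ L
n=23: can move to 20, which is L ⇒ W
n=24: can move to 21, which is L ⇒ W
n=25: can move to 22, which is L ⇒ W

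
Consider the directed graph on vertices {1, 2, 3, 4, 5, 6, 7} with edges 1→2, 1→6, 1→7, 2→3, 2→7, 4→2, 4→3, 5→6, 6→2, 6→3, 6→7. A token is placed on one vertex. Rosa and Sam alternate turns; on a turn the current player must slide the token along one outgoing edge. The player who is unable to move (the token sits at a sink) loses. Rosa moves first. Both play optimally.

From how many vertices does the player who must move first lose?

Build the W/L table. Terminal = L. A non-terminal position is W if it has a move to some L; otherwise it is L.
Every edge goes from a vertex to one that appears earlier in the order 3, 7, 2, 6, 1, 5, 4, so processing vertices in that order labels each vertex after all of its successors.
3: no outgoing edge → L
7: no outgoing edge → L
2: →7(L), so W
6: →7(L), so W
1: →7(L), so W
5: →6(W) only, which is W, so L
4: →3(L), so W
The L vertices are 3, 5, 7; that is 3 in all.

3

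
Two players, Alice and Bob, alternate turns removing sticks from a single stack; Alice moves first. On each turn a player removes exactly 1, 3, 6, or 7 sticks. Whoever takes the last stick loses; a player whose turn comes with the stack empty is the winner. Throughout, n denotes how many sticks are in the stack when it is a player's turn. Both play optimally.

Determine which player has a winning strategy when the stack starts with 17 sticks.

Compute win/loss labels from the base case upward. A position with no move is W. Any other position is W if it can reach an L in one move, else L.
n=0: no move; the opponent has just taken the last stick and therefore loses → W
n=1: the only move is to 0(W), a W ⇒ L
n=2: can move to 1, which is L ⇒ W
n=3: moves to 2(W), 0(W); every one is W ⇒ L
n=4: can move to 3, which is L ⇒ W
n=5: moves to 4(W), 2(W); every one is W ⇒ L
n=6: can move to 5, which is L ⇒ W
n=7: can move to 1, which is L ⇒ W
n=8: can move to 5, which is L ⇒ W
n=9: can move to 3, which is L ⇒ W
n=10: can move to 3, which is L ⇒ W
n=11: can move to 5, which is L ⇒ W
n=12: can move to 5, which is L ⇒ W
n=13: moves to 12(W), 10(W), 7(W), 6(W); every one is W ⇒ L
n=14: can move to 13, which is L ⇒ W
n=15: moves to 14(W), 12(W), 9(W), 8(W); every one is W ⇒ L
n=16: can move to 15, which is L ⇒ W
n=17: moves to 16(W), 14(W), 11(W), 10(W); every one is W ⇒ L
The starting position 17 is L: whatever Alice does, the opponent receives a W position.

Bob wins.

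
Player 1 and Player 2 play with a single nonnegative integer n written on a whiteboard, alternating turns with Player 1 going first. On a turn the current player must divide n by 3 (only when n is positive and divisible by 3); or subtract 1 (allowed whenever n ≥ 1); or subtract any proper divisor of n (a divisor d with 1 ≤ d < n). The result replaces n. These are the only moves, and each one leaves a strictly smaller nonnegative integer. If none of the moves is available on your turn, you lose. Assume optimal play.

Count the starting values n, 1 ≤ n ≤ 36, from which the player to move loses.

13

Positions with no move are L. A position that does have a move is losing for the player to move precisely when every available move leads to a winning position for the opponent. Fill in the labels:
n=0: no move → L
n=1: W (go to 0, an L position)
n=2: L (sole option 1(W) is W)
n=3: W (go to 2, an L position)
n=4: W (go to 2, an L position)
n=5: L (sole option 4(W) is W)
n=6: W (go to 2, an L position)
n=7: L (sole option 6(W) is W)
n=8: W (go to 7, an L position)
n=9: L (options 3(W), 6(W), 8(W) are all W)
n=10: W (go to 5, an L position)
n=11: L (sole option 10(W) is W)
n=12: W (go to 9, an L position)
n=13: L (sole option 12(W) is W)
n=14: W (go to 7, an L position)
n=15: W (go to 5, an L position)
n=16: L (options 8(W), 12(W), 14(W), 15(W) are all W)
n=17: W (go to 16, an L position)
n=18: W (go to 9, an L position)
n=19: L (sole option 18(W) is W)
n=20: W (go to 16, an L position)
n=21: W (go to 7, an L position)
n=22: W (go to 11, an L position)
n=23: L (sole option 22(W) is W)
n=24: W (go to 16, an L position)
n=25: L (options 20(W), 24(W) are all W)
n=26: W (go to 13, an L position)
n=27: W (go to 9, an L position)
n=28: L (options 14(W), 21(W), 24(W), 26(W), 27(W) are all W)
n=29: W (go to 28, an L position)
n=30: W (go to 25, an L position)
n=31: L (sole option 30(W) is W)
n=32: W (go to 16, an L position)
n=33: W (go to 11, an L position)
n=34: L (options 17(W), 32(W), 33(W) are all W)
n=35: W (go to 28, an L position)
n=36: W (go to 34, an L position)
L entries with 1 ≤ n ≤ 36 (n=0 is outside the asked range and is not counted): n = 2, 5, 7, 9, 11, 13, 16, 19, 23, 25, 28, 31, 34; that makes 13.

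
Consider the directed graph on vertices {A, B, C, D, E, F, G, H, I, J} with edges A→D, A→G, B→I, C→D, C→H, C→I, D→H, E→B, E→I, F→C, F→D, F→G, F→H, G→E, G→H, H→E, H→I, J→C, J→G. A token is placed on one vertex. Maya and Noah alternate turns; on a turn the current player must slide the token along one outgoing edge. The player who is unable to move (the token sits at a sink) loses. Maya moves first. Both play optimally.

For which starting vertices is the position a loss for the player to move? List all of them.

D, G, I

Work bottom-up. With no move the player to move loses. Otherwise the position is W if at least one move leads to an L position for the opponent, and L if every move leads to a W.
Every edge goes from a vertex to one that appears earlier in the order I, B, E, H, D, C, G, J, F, A, so processing vertices in that order labels each vertex after all of its successors.
I: no outgoing edge → L
B: →I(L), so W
E: →I(L), so W
H: →I(L), so W
D: →H(W) only, which is W, so L
C: →D(L), so W
G: →H(W), E(W) — all W, so L
J: →G(L), so W
F: →G(L), so W
A: →G(L), so W
The losing starting vertices are exactly the entries labelled L in this table (3 of them).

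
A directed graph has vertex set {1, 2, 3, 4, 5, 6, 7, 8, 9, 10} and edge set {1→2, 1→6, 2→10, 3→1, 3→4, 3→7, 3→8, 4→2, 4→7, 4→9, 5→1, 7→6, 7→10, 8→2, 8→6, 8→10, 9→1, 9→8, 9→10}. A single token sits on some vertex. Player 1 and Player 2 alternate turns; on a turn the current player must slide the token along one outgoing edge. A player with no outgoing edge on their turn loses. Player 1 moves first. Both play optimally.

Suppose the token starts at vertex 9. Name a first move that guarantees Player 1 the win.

Use the standard recursion: the mover loses at a terminal position; elsewhere, the mover wins exactly when some move hands the opponent an L position.
Every edge goes from a vertex to one that appears earlier in the order 10, 6, 7, 2, 8, 1, 9, 4, 3, 5, so processing vertices in that order labels each vertex after all of its successors.
10: no outgoing edge → L
6: no outgoing edge → L
7: reaches L-position 6 → W
2: reaches L-position 10 → W
8: reaches L-position 6 → W
1: reaches L-position 6 → W
9: reaches L-position 10 → W
4: only reaches 9(W), 2(W), 7(W), all W → L
3: reaches L-position 4 → W
5: only reaches 1(W), which is W → L
From 9, the L positions reachable in one move are: 10.

Move to 10.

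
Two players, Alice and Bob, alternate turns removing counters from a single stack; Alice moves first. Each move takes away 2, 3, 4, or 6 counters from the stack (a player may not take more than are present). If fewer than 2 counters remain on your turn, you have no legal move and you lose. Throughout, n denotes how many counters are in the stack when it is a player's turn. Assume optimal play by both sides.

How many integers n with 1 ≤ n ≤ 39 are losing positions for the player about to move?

9

Work bottom-up. With no move the player to move loses. Otherwise the position is W if at least one move leads to an L position for the opponent, and L if every move leads to a W.
n=0: no move → L
n=1: no move → L
n=2: can move to 0, which is L ⇒ W
n=3: can move to 1, which is L ⇒ W
n=4: can move to 1, which is L ⇒ W
n=5: can move to 1, which is L ⇒ W
n=6: can move to 0, which is L ⇒ W
n=7: can move to 1, which is L ⇒ W
n=8: moves to 6(W), 5(W), 4(W), 2(W); every one is W ⇒ L
n=9: moves to 7(W), 6(W), 5(W), 3(W); every one is W ⇒ L
n=10: can move to 8, which is L ⇒ W
n=11: can move to 9, which is L ⇒ W
n=12: can move to 9, which is L ⇒ W
n=13: can move to 9, which is L ⇒ W
n=14: can move to 8, which is L ⇒ W
n=15: can move to 9, which is L ⇒ W
n=16: moves to 14(W), 13(W), 12(W), 10(W); every one is W ⇒ L
n=17: moves to 15(W), 14(W), 13(W), 11(W); every one is W ⇒ L
n=18: can move to 16, which is L ⇒ W
n=19: can move to 17, which is L ⇒ W
n=20: can move to 17, which is L ⇒ W
n=21: can move to 17, which is L ⇒ W
n=22: can move to 16, which is L ⇒ W
n=23: can move to 17, which is L ⇒ W
n=24: moves to 22(W), 21(W), 20(W), 18(W); every one is W ⇒ L
n=25: moves to 23(W), 22(W), 21(W), 19(W); every one is W ⇒ L
n=26: can move to 24, which is L ⇒ W
n=27: can move to 25, which is L ⇒ W
n=28: can move to 25, which is L ⇒ W
n=29: can move to 25, which is L ⇒ W
n=30: can move to 24, which is L ⇒ W
n=31: can move to 25, which is L ⇒ W
n=32: moves to 30(W), 29(W), 28(W), 26(W); every one is W ⇒ L
n=33: moves to 31(W), 30(W), 29(W), 27(W); every one is W ⇒ L
n=34: can move to 32, which is L ⇒ W
n=35: can move to 33, which is L ⇒ W
n=36: can move to 33, which is L ⇒ W
n=37: can move to 33, which is L ⇒ W
n=38: can move to 32, which is L ⇒ W
n=39: can move to 33, which is L ⇒ W
L entries with 1 ≤ n ≤ 39 (n=0 is outside the asked range and is not counted): n = 1, 8, 9, 16, 17, 24, 25, 32, 33; that makes 9.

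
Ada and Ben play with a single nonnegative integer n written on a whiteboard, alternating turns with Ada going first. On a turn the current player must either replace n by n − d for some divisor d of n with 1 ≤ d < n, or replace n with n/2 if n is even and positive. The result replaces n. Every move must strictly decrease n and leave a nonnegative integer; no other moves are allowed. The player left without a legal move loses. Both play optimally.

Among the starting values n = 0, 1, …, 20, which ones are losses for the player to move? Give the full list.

0, 1, 3, 5, 7, 9, 11, 13, 15, 17, 19

Work bottom-up. With no move the player to move loses. Otherwise the position is W if at least one move leads to an L position for the opponent, and L if every move leads to a W.
n=0: no move → L
n=1: no move → L
n=2: reaches L-position 1 → W
n=3: only reaches 2(W), which is W → L
n=4: reaches L-position 3 → W
n=5: only reaches 4(W), which is W → L
n=6: reaches L-position 3 → W
n=7: only reaches 6(W), which is W → L
n=8: reaches L-position 7 → W
n=9: only reaches 6(W), 8(W), all W → L
n=10: reaches L-position 5 → W
n=11: only reaches 10(W), which is W → L
n=12: reaches L-position 9 → W
n=13: only reaches 12(W), which is W → L
n=14: reaches L-position 7 → W
n=15: only reaches 10(W), 12(W), 14(W), all W → L
n=16: reaches L-position 15 → W
n=17: only reaches 16(W), which is W → L
n=18: reaches L-position 9 → W
n=19: only reaches 18(W), which is W → L
n=20: reaches L-position 15 → W
The losing starting values of n are exactly the entries labelled L in this table (11 of them).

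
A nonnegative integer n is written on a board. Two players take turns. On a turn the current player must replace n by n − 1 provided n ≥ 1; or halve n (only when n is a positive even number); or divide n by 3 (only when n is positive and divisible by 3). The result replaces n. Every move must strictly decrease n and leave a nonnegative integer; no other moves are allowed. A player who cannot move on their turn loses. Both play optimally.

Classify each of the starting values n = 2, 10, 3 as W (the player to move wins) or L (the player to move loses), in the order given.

2: L, 10: W, 3: W

Classify positions by backward induction: terminal positions (no move available) are L. From any other position, the mover wins iff some move reaches an L.
n=0: no move → L
n=1: W (go to 0, an L position)
n=2: L (sole option 1(W) is W)
n=3: W (go to 2, an L position)
n=4: W (go to 2, an L position)
n=5: L (sole option 4(W) is W)
n=6: W (go to 2, an L position)
n=7: L (sole option 6(W) is W)
n=8: W (go to 7, an L position)
n=9: L (options 3(W), 8(W) are all W)
n=10: W (go to 5, an L position)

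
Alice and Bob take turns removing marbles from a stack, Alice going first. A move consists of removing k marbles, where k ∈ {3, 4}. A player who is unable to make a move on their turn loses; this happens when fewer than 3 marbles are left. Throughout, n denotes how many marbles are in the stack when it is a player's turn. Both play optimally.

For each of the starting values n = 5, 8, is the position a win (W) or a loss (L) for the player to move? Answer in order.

Build the W/L table. Terminal = L. A non-terminal position is W if it has a move to some L; otherwise it is L.
n=0: no move → L
n=1: no move → L
n=2: no move → L
n=3: can move to 0, which is L ⇒ W
n=4: can move to 1, which is L ⇒ W
n=5: can move to 2, which is L ⇒ W
n=6: can move to 2, which is L ⇒ W
n=7: moves to 4(W), 3(W); every one is W ⇒ L
n=8: moves to 5(W), 4(W); every one is W ⇒ L

5: W, 8: L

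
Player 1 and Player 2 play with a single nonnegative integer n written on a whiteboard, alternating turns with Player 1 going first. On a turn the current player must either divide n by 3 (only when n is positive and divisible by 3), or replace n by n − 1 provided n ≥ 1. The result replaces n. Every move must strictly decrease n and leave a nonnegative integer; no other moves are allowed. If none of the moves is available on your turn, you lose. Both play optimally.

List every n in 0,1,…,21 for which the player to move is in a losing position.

0, 2, 4, 7, 9, 11, 13, 15, 17, 19

Classify positions by backward induction: terminal positions (no move available) are L. From any other position, the mover wins iff some move reaches an L.
n=0: no move → L
n=1: W (go to 0, an L position)
n=2: L (sole option 1(W) is W)
n=3: W (go to 2, an L position)
n=4: L (sole option 3(W) is W)
n=5: W (go to 4, an L position)
n=6: W (go to 2, an L position)
n=7: L (sole option 6(W) is W)
n=8: W (go to 7, an L position)
n=9: L (options 3(W), 8(W) are all W)
n=10: W (go to 9, an L position)
n=11: L (sole option 10(W) is W)
n=12: W (go to 4, an L position)
n=13: L (sole option 12(W) is W)
n=14: W (go to 13, an L position)
n=15: L (options 5(W), 14(W) are all W)
n=16: W (go to 15, an L position)
n=17: L (sole option 16(W) is W)
n=18: W (go to 17, an L position)
n=19: L (sole option 18(W) is W)
n=20: W (go to 19, an L position)
n=21: W (go to 7, an L position)
Reading off the rows marked L gives the requested list; there are 10 such values of n.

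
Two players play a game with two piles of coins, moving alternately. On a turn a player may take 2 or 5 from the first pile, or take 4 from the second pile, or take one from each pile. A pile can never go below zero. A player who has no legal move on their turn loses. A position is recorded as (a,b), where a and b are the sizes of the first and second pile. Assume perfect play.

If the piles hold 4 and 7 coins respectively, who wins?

Classify positions by backward induction: terminal positions (no move available) are L. From any other position, the mover wins iff some move reaches an L.
No move ever increases a pile, so every position that can arise here has a ≤ 4 and b ≤ 7; it is enough to label the cells with 0 ≤ a ≤ 4 and 0 ≤ b ≤ 7.
Every move lowers a or b (never raises either), so fill the grid row by row in increasing a, and left to right within a row: each cell's successors are then already labelled.
      b=0  b=1  b=2  b=3  b=4  b=5  b=6  b=7
a=0:    L    L    L    L    W    W    W    W
a=1:    L    W    W    W    W    L    L    L
a=2:    W    W    W    W    L    L    W    W
a=3:    W    L    L    L    L    W    W    W
a=4:    L    L    W    W    W    W    L    L
Cells with no legal move (terminal, hence L): (0,0), (0,1), (0,2), (0,3), (1,0).
The remaining L cells, each justified by listing all of its moves:
(1,5): →(1,1)(W), (0,4)(W) — all W, so L
(1,6): →(1,2)(W), (0,5)(W) — all W, so L
(1,7): →(1,3)(W), (0,6)(W) — all W, so L
(2,4): →(0,4)(W), (2,0)(W), (1,3)(W) — all W, so L
(2,5): →(0,5)(W), (2,1)(W), (1,4)(W) — all W, so L
(3,1): →(1,1)(W), (2,0)(W) — all W, so L
(3,2): →(1,2)(W), (2,1)(W) — all W, so L
(3,3): →(1,3)(W), (2,2)(W) — all W, so L
(3,4): →(1,4)(W), (3,0)(W), (2,3)(W) — all W, so L
(4,0): →(2,0)(W) only, which is W, so L
(4,1): →(2,1)(W), (3,0)(W) — all W, so L
(4,6): →(2,6)(W), (4,2)(W), (3,5)(W) — all W, so L
(4,7): →(2,7)(W), (4,3)(W), (3,6)(W) — all W, so L
Every other cell has at least one move into one of the L cells above, so it is W.
The starting position (4,7) is L: whatever the player to move does, the opponent receives a W position.

The second player wins.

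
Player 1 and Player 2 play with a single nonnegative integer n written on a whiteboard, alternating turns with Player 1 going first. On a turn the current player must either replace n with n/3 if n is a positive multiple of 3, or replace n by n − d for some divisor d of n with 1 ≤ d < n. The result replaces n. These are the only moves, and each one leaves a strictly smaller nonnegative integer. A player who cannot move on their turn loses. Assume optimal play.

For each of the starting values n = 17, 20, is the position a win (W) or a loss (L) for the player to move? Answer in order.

17: L, 20: W

Classify positions by backward induction: terminal positions (no move available) are L. From any other position, the mover wins iff some move reaches an L.
n=0: no move → L
n=1: no move → L
n=2: can move to 1, which is L ⇒ W
n=3: can move to 1, which is L ⇒ W
n=4: moves to 2(W), 3(W); every one is W ⇒ L
n=5: can move to 4, which is L ⇒ W
n=6: can move to 4, which is L ⇒ W
n=7: the only move is to 6(W), a W ⇒ L
n=8: can move to 4, which is L ⇒ W
n=9: moves to 3(W), 6(W), 8(W); every one is W ⇒ L
n=10: can move to 9, which is L ⇒ W
n=11: the only move is to 10(W), a W ⇒ L
n=12: can move to 4, which is L ⇒ W
n=13: the only move is to 12(W), a W ⇒ L
n=14: can move to 7, which is L ⇒ W
n=15: moves to 5(W), 10(W), 12(W), 14(W); every one is W ⇒ L
n=16: can move to 15, which is L ⇒ W
n=17: the only move is to 16(W), a W ⇒ L
n=18: can move to 9, which is L ⇒ W
n=19: the only move is to 18(W), a W ⇒ L
n=20: can move to 15, which is L ⇒ W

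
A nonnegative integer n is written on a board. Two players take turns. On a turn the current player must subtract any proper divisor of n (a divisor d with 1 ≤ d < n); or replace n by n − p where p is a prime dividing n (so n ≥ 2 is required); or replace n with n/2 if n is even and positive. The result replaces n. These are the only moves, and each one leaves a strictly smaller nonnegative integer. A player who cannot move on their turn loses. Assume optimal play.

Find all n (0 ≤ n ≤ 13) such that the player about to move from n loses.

Classify positions by backward induction: terminal positions (no move available) are L. From any other position, the mover wins iff some move reaches an L.
n=0: no move → L
n=1: no move → L
n=2: W (go to 0, an L position)
n=3: W (go to 0, an L position)
n=4: L (options 2(W), 3(W) are all W)
n=5: W (go to 0, an L position)
n=6: W (go to 4, an L position)
n=7: W (go to 0, an L position)
n=8: W (go to 4, an L position)
n=9: L (options 6(W), 8(W) are all W)
n=10: W (go to 9, an L position)
n=11: W (go to 0, an L position)
n=12: W (go to 9, an L position)
n=13: W (go to 0, an L position)
Reading off the rows marked L gives the requested list; there are 4 such values of n.

0, 1, 4, 9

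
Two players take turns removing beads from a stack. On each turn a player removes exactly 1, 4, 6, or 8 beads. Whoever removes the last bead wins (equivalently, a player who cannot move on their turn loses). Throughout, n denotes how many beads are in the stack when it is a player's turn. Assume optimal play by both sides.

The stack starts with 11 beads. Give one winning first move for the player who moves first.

Positions with no move are L. A position that does have a move is losing for the player to move precisely when every available move leads to a winning position for the opponent. Fill in the labels:
n=0: no move → L
n=1: reaches L-position 0 → W
n=2: only reaches 1(W), which is W → L
n=3: reaches L-position 2 → W
n=4: reaches L-position 0 → W
n=5: only reaches 4(W), 1(W), all W → L
n=6: reaches L-position 5 → W
n=7: only reaches 6(W), 3(W), 1(W), all W → L
n=8: reaches L-position 7 → W
n=9: reaches L-position 5 → W
n=10: reaches L-position 2 → W
n=11: reaches L-position 7 → W
From 11, the L positions reachable in one move are: 7, 5. Any move reaching one of these is winning.

Remove 4, leaving 7.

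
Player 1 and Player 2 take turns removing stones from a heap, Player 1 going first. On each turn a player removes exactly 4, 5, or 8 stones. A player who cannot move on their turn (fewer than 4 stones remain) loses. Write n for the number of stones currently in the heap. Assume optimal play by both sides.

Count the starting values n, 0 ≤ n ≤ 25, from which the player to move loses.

10

Build the W/L table. Terminal = L. A non-terminal position is W if it has a move to some L; otherwise it is L.
n=0: no move → L
n=1: no move → L
n=2: no move → L
n=3: no move → L
n=4: reaches L-position 0 → W
n=5: reaches L-position 1 → W
n=6: reaches L-position 2 → W
n=7: reaches L-position 3 → W
n=8: reaches L-position 3 → W
n=9: reaches L-position 1 → W
n=10: reaches L-position 2 → W
n=11: reaches L-position 3 → W
n=12: only reaches 8(W), 7(W), 4(W), all W → L
n=13: only reaches 9(W), 8(W), 5(W), all W → L
n=14: only reaches 10(W), 9(W), 6(W), all W → L
n=15: only reaches 11(W), 10(W), 7(W), all W → L
n=16: reaches L-position 12 → W
n=17: reaches L-position 13 → W
n=18: reaches L-position 14 → W
n=19: reaches L-position 15 → W
n=20: reaches L-position 15 → W
n=21: reaches L-position 13 → W
n=22: reaches L-position 14 → W
n=23: reaches L-position 15 → W
n=24: only reaches 20(W), 19(W), 16(W), all W → L
n=25: only reaches 21(W), 20(W), 17(W), all W → L
L entries with 0 ≤ n ≤ 25: n = 0, 1, 2, 3, 12, 13, 14, 15, 24, 25; that makes 10.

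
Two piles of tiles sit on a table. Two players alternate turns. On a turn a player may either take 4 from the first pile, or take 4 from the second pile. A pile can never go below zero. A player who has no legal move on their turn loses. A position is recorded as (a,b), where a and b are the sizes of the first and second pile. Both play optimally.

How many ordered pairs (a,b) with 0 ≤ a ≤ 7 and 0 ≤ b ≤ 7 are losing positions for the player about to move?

32

Label each position W (a win for the player to move) or L (a loss). A position with no legal move is L; any other position is W exactly when some move reaches an L, and L when every move reaches a W.
Every move lowers a or b (never raises either), so fill the grid row by row in increasing a, and left to right within a row: each cell's successors are then already labelled.
      b=0  b=1  b=2  b=3  b=4  b=5  b=6  b=7
a=0:    L    L    L    L    W    W    W    W
a=1:    L    L    L    L    W    W    W    W
a=2:    L    L    L    L    W    W    W    W
a=3:    L    L    L    L    W    W    W    W
a=4:    W    W    W    W    L    L    L    L
a=5:    W    W    W    W    L    L    L    L
a=6:    W    W    W    W    L    L    L    L
a=7:    W    W    W    W    L    L    L    L
Cells with no legal move (terminal, hence L): (0,0), (0,1), (0,2), (0,3), (1,0), (1,1), (1,2), (1,3), (2,0), (2,1), (2,2), (2,3), (3,0), (3,1), (3,2), (3,3).
The remaining L cells, each justified by listing all of its moves:
(4,4): only reaches (0,4)(W), (4,0)(W), all W → L
(4,5): only reaches (0,5)(W), (4,1)(W), all W → L
(4,6): only reaches (0,6)(W), (4,2)(W), all W → L
(4,7): only reaches (0,7)(W), (4,3)(W), all W → L
(5,4): only reaches (1,4)(W), (5,0)(W), all W → L
(5,5): only reaches (1,5)(W), (5,1)(W), all W → L
(5,6): only reaches (1,6)(W), (5,2)(W), all W → L
(5,7): only reaches (1,7)(W), (5,3)(W), all W → L
(6,4): only reaches (2,4)(W), (6,0)(W), all W → L
(6,5): only reaches (2,5)(W), (6,1)(W), all W → L
(6,6): only reaches (2,6)(W), (6,2)(W), all W → L
(6,7): only reaches (2,7)(W), (6,3)(W), all W → L
(7,4): only reaches (3,4)(W), (7,0)(W), all W → L
(7,5): only reaches (3,5)(W), (7,1)(W), all W → L
(7,6): only reaches (3,6)(W), (7,2)(W), all W → L
(7,7): only reaches (3,7)(W), (7,3)(W), all W → L
Every other cell has at least one move into one of the L cells above, so it is W.
L cells per row: a=0: 4, a=1: 4, a=2: 4, a=3: 4, a=4: 4, a=5: 4, a=6: 4, a=7: 4; total 32.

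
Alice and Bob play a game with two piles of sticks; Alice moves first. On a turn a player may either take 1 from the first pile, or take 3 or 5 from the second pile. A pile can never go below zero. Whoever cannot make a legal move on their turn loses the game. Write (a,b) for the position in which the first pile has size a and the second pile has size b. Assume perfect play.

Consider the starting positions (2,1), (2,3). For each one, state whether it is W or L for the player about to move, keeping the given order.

Label each position W (a win for the player to move) or L (a loss). A position with no legal move is L; any other position is W exactly when some move reaches an L, and L when every move reaches a W.
No move ever increases a pile, so every position that can arise here has a ≤ 2 and b ≤ 3; it is enough to label the cells with 0 ≤ a ≤ 2 and 0 ≤ b ≤ 3.
Every move lowers a or b (never raises either), so fill the grid row by row in increasing a, and left to right within a row: each cell's successors are then already labelled.
      b=0  b=1  b=2  b=3
a=0:    L    L    L    W
a=1:    W    W    W    L
a=2:    L    L    L    W
Cells with no legal move (terminal, hence L): (0,0), (0,1), (0,2).
The remaining L cells, each justified by listing all of its moves:
(1,3): moves to (0,3)(W), (1,0)(W); every one is W ⇒ L
(2,0): the only move is to (1,0)(W), a W ⇒ L
(2,1): the only move is to (1,1)(W), a W ⇒ L
(2,2): the only move is to (1,2)(W), a W ⇒ L
Every other cell has at least one move into one of the L cells above, so it is W.
(2,1): one of the L cells justified above, so L
(2,3): the move to (1,3) reaches an L cell, so W

(2,1): L, (2,3): W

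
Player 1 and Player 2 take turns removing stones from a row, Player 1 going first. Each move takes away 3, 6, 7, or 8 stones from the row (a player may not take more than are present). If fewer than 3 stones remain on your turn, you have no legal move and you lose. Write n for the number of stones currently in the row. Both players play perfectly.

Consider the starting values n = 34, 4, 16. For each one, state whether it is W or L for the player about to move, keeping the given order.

Work bottom-up. With no move the player to move loses. Otherwise the position is W if at least one move leads to an L position for the opponent, and L if every move leads to a W.
n=0: no move → L
n=1: no move → L
n=2: no move → L
n=3: W (go to 0, an L position)
n=4: W (go to 1, an L position)
n=5: W (go to 2, an L position)
n=6: W (go to 0, an L position)
n=7: W (go to 1, an L position)
n=8: W (go to 2, an L position)
n=9: W (go to 2, an L position)
n=10: W (go to 2, an L position)
n=11: L (options 8(W), 5(W), 4(W), 3(W) are all W)
n=12: L (options 9(W), 6(W), 5(W), 4(W) are all W)
n=13: L (options 10(W), 7(W), 6(W), 5(W) are all W)
n=14: W (go to 11, an L position)
n=15: W (go to 12, an L position)
n=16: W (go to 13, an L position)
n=17: W (go to 11, an L position)
n=18: W (go to 12, an L position)
n=19: W (go to 13, an L position)
n=20: W (go to 13, an L position)
n=21: W (go to 13, an L position)
n=22: L (options 19(W), 16(W), 15(W), 14(W) are all W)
n=23: L (options 20(W), 17(W), 16(W), 15(W) are all W)
n=24: L (options 21(W), 18(W), 17(W), 16(W) are all W)
n=25: W (go to 22, an L position)
n=26: W (go to 23, an L position)
n=27: W (go to 24, an L position)
n=28: W (go to 22, an L position)
n=29: W (go to 23, an L position)
n=30: W (go to 24, an L position)
n=31: W (go to 24, an L position)
n=32: W (go to 24, an L position)
n=33: L (options 30(W), 27(W), 26(W), 25(W) are all W)
n=34: L (options 31(W), 28(W), 27(W), 26(W) are all W)

34: L, 4: W, 16: W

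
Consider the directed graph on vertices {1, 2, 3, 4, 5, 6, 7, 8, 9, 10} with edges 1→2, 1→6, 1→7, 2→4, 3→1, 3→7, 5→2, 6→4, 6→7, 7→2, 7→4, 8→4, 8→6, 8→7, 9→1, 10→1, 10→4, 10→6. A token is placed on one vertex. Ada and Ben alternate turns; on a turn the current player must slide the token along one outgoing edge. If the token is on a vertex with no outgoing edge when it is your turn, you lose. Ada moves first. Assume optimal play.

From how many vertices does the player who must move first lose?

Use the standard recursion: the mover loses at a terminal position; elsewhere, the mover wins exactly when some move hands the opponent an L position.
Every edge goes from a vertex to one that appears earlier in the order 4, 2, 7, 6, 1, 9, 5, 8, 10, 3, so processing vertices in that order labels each vertex after all of its successors.
4: no outgoing edge → L
2: can move to 4, which is L ⇒ W
7: can move to 4, which is L ⇒ W
6: can move to 4, which is L ⇒ W
1: moves to 6(W), 7(W), 2(W); every one is W ⇒ L
9: can move to 1, which is L ⇒ W
5: the only move is to 2(W), a W ⇒ L
8: can move to 4, which is L ⇒ W
10: can move to 1, which is L ⇒ W
3: can move to 1, which is L ⇒ W
The L vertices are 1, 4, 5; that is 3 in all.

3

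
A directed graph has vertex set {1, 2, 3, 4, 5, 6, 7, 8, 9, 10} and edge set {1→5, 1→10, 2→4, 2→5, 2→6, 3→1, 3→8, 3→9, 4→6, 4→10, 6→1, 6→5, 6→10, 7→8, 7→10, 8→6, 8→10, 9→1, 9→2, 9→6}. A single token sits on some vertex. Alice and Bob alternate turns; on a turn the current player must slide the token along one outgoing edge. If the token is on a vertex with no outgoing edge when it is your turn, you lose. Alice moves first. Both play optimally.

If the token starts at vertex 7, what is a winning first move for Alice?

Move to 10.

Work bottom-up. With no move the player to move loses. Otherwise the position is W if at least one move leads to an L position for the opponent, and L if every move leads to a W.
Every edge goes from a vertex to one that appears earlier in the order 10, 5, 1, 6, 4, 2, 8, 9, 7, 3, so processing vertices in that order labels each vertex after all of its successors.
10: no outgoing edge → L
5: no outgoing edge → L
1: W (go to 5, an L position)
6: W (go to 5, an L position)
4: W (go to 10, an L position)
2: W (go to 5, an L position)
8: W (go to 10, an L position)
9: L (options 2(W), 6(W), 1(W) are all W)
7: W (go to 10, an L position)
3: W (go to 9, an L position)
From 7, the L positions reachable in one move are: 10.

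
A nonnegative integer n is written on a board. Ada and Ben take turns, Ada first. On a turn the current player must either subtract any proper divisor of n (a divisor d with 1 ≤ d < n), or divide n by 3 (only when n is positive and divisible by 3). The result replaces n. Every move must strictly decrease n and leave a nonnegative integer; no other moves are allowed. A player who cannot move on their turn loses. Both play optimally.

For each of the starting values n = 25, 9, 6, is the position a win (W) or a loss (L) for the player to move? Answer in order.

Use the standard recursion: the mover loses at a terminal position; elsewhere, the mover wins exactly when some move hands the opponent an L position.
n=0: no move → L
n=1: no move → L
n=2: W (go to 1, an L position)
n=3: W (go to 1, an L position)
n=4: L (options 2(W), 3(W) are all W)
n=5: W (go to 4, an L position)
n=6: W (go to 4, an L position)
n=7: L (sole option 6(W) is W)
n=8: W (go to 4, an L position)
n=9: L (options 3(W), 6(W), 8(W) are all W)
n=10: W (go to 9, an L position)
n=11: L (sole option 10(W) is W)
n=12: W (go to 4, an L position)
n=13: L (sole option 12(W) is W)
n=14: W (go to 7, an L position)
n=15: L (options 5(W), 10(W), 12(W), 14(W) are all W)
n=16: W (go to 15, an L position)
n=17: L (sole option 16(W) is W)
n=18: W (go to 9, an L position)
n=19: L (sole option 18(W) is W)
n=20: W (go to 15, an L position)
n=21: W (go to 7, an L position)
n=22: W (go to 11, an L position)
n=23: L (sole option 22(W) is W)
n=24: W (go to 23, an L position)
n=25: L (options 20(W), 24(W) are all W)

25: L, 9: L, 6: W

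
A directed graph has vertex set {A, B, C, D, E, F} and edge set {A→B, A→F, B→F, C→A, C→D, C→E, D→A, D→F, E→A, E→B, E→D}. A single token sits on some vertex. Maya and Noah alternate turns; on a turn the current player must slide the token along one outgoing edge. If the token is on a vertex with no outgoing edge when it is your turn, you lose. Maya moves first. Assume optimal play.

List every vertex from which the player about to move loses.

E, F

Positions with no move are L. A position that does have a move is losing for the player to move precisely when every available move leads to a winning position for the opponent. Fill in the labels:
Every edge goes from a vertex to one that appears earlier in the order F, B, A, D, E, C, so processing vertices in that order labels each vertex after all of its successors.
F: no outgoing edge → L
B: can move to F, which is L ⇒ W
A: can move to F, which is L ⇒ W
D: can move to F, which is L ⇒ W
E: moves to D(W), A(W), B(W); every one is W ⇒ L
C: can move to E, which is L ⇒ W
The losing starting vertices are exactly the entries labelled L in this table (2 of them).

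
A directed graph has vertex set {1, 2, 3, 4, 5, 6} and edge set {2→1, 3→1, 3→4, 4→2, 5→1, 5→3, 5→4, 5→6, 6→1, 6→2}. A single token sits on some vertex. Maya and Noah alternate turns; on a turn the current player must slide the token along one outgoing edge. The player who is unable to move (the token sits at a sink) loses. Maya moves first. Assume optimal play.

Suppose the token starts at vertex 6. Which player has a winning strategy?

Maya wins.

Label each position W (a win for the player to move) or L (a loss). A position with no legal move is L; any other position is W exactly when some move reaches an L, and L when every move reaches a W.
Every edge goes from a vertex to one that appears earlier in the order 1, 2, 4, 3, 6, 5, so processing vertices in that order labels each vertex after all of its successors.
1: no outgoing edge → L
2: can move to 1, which is L ⇒ W
4: the only move is to 2(W), a W ⇒ L
3: can move to 4, which is L ⇒ W
6: can move to 1, which is L ⇒ W
5: can move to 4, which is L ⇒ W
From 6 Maya can move to 1, reaching an L position.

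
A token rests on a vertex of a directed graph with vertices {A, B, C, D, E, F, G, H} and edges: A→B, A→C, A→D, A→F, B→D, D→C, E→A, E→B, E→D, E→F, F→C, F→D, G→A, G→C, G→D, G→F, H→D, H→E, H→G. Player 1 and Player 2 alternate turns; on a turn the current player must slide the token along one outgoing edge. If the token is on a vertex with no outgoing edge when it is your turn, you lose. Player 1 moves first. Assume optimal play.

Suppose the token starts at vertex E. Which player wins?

Classify positions by backward induction: terminal positions (no move available) are L. From any other position, the mover wins iff some move reaches an L.
Every edge goes from a vertex to one that appears earlier in the order C, D, B, F, A, E, G, H, so processing vertices in that order labels each vertex after all of its successors.
C: no outgoing edge → L
D: can move to C, which is L ⇒ W
B: the only move is to D(W), a W ⇒ L
F: can move to C, which is L ⇒ W
A: can move to B, which is L ⇒ W
E: can move to B, which is L ⇒ W
G: can move to C, which is L ⇒ W
H: moves to G(W), E(W), D(W); every one is W ⇒ L
The starting position E is W: Player 1 should move to B, handing over an L position.

Player 1 wins.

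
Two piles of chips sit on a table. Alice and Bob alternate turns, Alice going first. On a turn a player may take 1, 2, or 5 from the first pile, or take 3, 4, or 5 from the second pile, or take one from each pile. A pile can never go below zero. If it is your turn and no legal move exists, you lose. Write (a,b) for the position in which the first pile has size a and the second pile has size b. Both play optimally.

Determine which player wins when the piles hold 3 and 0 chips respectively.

Bob wins.

Use the standard recursion: the mover loses at a terminal position; elsewhere, the mover wins exactly when some move hands the opponent an L position.
No move ever increases a pile, so every position that can arise here has a ≤ 3 and b ≤ 0; it is enough to label the cells with 0 ≤ a ≤ 3 and 0 ≤ b ≤ 0.
Every move lowers a or b (never raises either), so fill the grid row by row in increasing a, and left to right within a row: each cell's successors are then already labelled.
      b=0
a=0:    L
a=1:    W
a=2:    W
a=3:    L
Cells with no legal move (terminal, hence L): (0,0).
The remaining L cells, each justified by listing all of its moves:
(3,0): L (options (2,0)(W), (1,0)(W) are all W)
Every other cell has at least one move into one of the L cells above, so it is W.
Every move from (3,0) reaches a W position, so the mover loses.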